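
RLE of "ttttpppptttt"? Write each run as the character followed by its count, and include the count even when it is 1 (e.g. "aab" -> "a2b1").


String: "ttttpppptttt"
Scanning for consecutive runs:
  't' x 4
  'p' x 4
  't' x 4
RLE = "t4p4t4"


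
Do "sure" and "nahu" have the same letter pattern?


Pattern of "sure": [0, 1, 2, 3]
Pattern of "nahu": [0, 1, 2, 3]
Patterns match
Same pattern = Yes


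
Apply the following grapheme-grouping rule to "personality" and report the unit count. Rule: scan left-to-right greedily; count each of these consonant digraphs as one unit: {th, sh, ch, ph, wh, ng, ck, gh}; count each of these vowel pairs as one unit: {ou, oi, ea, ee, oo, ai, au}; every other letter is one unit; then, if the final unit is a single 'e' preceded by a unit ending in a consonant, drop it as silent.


Word: "personality" (11 letters)
Left-to-right scan:
  (1) 'p' (letter)
  (2) 'e' (letter)
  (3) 'r' (letter)
  (4) 's' (letter)
  (5) 'o' (letter)
  (6) 'n' (letter)
  (7) 'a' (letter)
  (8) 'l' (letter)
  (9) 'i' (letter)
  (10) 't' (letter)
  (11) 'y' (letter)
Units from scan: 11
Sound units = 11 units


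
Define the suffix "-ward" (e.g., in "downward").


Suffix: -ward
As in: downward -> down + -ward
Meaning = in the direction of


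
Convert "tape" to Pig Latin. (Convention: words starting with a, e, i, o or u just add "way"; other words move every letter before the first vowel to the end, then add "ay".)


Word: "tape"
Starts with consonant(s) → move to end, add 'ay'
Consonant cluster: "t"
Pig Latin = "apetay"


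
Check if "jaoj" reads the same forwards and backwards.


Word: "jaoj"
Reversed: "joaj"
Forward == Backward? jaoj != joaj
Palindrome = No


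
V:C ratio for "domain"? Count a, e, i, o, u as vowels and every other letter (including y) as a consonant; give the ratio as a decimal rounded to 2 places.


Word: "domain"
Vowels (a,e,i,o,u): 3
Consonants: 3
Ratio = 3/3
= 1.00


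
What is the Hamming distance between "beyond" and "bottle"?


Comparing character by character (same length = 6):
  Pos 0: 'b' vs 'b' =
  Pos 1: 'e' vs 'o' !=
  Pos 2: 'y' vs 't' !=
  Pos 3: 'o' vs 't' !=
  Pos 4: 'n' vs 'l' !=
  Pos 5: 'd' vs 'e' !=
Hamming distance = 5


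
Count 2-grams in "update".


Word: "update" (length 6)
Number of 2-grams = length - 2 + 1 = 6 - 2 + 1
= 5


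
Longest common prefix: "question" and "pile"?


Word 1: "question"
Word 2: "pile"
Comparing from start:
  Pos 0: 'q' != 'p' (stop)
LCP = "" (length 0)


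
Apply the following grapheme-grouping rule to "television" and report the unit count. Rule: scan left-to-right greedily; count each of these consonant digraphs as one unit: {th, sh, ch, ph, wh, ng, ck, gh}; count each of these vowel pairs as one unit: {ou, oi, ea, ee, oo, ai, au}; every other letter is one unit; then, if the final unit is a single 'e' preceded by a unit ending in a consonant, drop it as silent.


Word: "television" (10 letters)
Left-to-right scan:
  1. 't' (letter)
  2. 'e' (letter)
  3. 'l' (letter)
  4. 'e' (letter)
  5. 'v' (letter)
  6. 'i' (letter)
  7. 's' (letter)
  8. 'i' (letter)
  9. 'o' (letter)
  10. 'n' (letter)
Units from scan: 10
Sound units = 10 units


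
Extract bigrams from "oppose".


Word: "oppose" (length 6)
Number of bigrams = 6 - 2 + 1 = 5
  Position 0: "op"
  Position 1: "pp"
  Position 2: "po"
  Position 3: "os"
  Position 4: "se"
Bigrams = "op", "pp", "po", "os", "se"


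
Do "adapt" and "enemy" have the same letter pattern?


Pattern of "adapt": [0, 1, 0, 2, 3]
Pattern of "enemy": [0, 1, 0, 2, 3]
Patterns match
Same pattern = Yes


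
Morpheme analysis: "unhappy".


Word: "unhappy"
Morphemes: un- / happy
Each morpheme carries meaning
= 2 morphemes


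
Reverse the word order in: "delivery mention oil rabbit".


Original: "delivery mention oil rabbit"
Words (1..n): delivery | mention | oil | rabbit
Reversed (n..1): rabbit | oil | mention | delivery
Result = "rabbit oil mention delivery"


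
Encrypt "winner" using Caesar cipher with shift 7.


Word: "winner"
Shift: 7
Each letter → (letter + shift) mod 26:
  'w' (22) + 7 = 3 → 'd'
  'i' (8) + 7 = 15 → 'p'
  'n' (13) + 7 = 20 → 'u'
  'n' (13) + 7 = 20 → 'u'
  'e' (4) + 7 = 11 → 'l'
  'r' (17) + 7 = 24 → 'y'
Result = "dpuuly"


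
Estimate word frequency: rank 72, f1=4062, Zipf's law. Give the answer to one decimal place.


Zipf's law: f(r) = f(1) / r
f(1) = 4062
f(72) = 4062 / 72
= 56.4 occurrences


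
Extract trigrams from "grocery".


Word: "grocery" (length 7)
Number of trigrams = 7 - 3 + 1 = 5
  Position 0: "gro"
  Position 1: "roc"
  Position 2: "oce"
  Position 3: "cer"
  Position 4: "ery"
Trigrams = "gro", "roc", "oce", "cer", "ery"


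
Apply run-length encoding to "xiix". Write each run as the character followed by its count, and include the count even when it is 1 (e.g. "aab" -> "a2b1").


String: "xiix"
Scanning for consecutive runs:
  'x' x 1
  'i' x 2
  'x' x 1
RLE = "x1i2x1"


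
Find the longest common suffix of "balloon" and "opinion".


Word 1: "balloon"
Word 2: "opinion"
Comparing from end:
  Pos -1: 'n' == 'n'
  Pos -2: 'o' == 'o'
  Pos -3: 'o' != 'i' (stop)
LCS = "on" (length 2)


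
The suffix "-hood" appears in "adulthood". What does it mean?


Suffix: -hood
As in: adulthood -> adult + -hood
Meaning = state / condition


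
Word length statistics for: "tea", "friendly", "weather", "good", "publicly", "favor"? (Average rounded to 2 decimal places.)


Lengths: "tea"=3, "friendly"=8, "weather"=7, "good"=4, "publicly"=8, "favor"=5
Sum = 35, Count = 6
Average = 35/6 = 5.83
= avg=5.83, min=3, max=8


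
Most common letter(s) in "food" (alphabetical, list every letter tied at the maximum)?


Word: "food"
Letter counts:
  'd': 1
  'f': 1
  'o': 2
Maximum count = 2
Most frequent = 'o' (2 times each)


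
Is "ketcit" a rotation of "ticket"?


Word: "ticket", Candidate: "ketcit"
Method: check if candidate is substring of word+word
"ticketticket" contains "ketcit"? No
Is rotation = No


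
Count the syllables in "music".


Word: "music"
Syllable breakdown: mu · sic
Counting: 2 parts
= 2 syllables


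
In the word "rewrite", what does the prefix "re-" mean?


Prefix: re-
As in: rewrite -> re- + write
Meaning = again


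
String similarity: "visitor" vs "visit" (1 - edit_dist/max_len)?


Word 1: "visitor" (length 7)
Word 2: "visit" (length 5)
One optimal edit sequence:
  1. keep 'v'
  2. keep 'i'
  3. keep 's'
  4. keep 'i'
  5. keep 't'
  6. delete 'o'  (+1)
  7. delete 'r'  (+1)
Edit distance = 2
Max length = max(7, 5) = 7
Similarity = 1 - 2/7
= 0.7143


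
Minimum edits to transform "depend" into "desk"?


Word 1: "depend" (length 6)
Word 2: "desk" (length 4)
One optimal edit sequence (insert/delete/substitute each cost 1):
  1. keep 'd'
  2. delete 'e'  (+1)
  3. delete 'p'  (+1)
  4. keep 'e'
  5. substitute 'n' -> 's'  (+1)
  6. substitute 'd' -> 'k'  (+1)
Total edit operations: 4
Edit distance = 4


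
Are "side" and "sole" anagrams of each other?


Word 1: "side" → sorted: deis
Word 2: "sole" → sorted: elos
Same letters? deis != elos
Anagram = No


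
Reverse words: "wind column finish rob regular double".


Original: "wind column finish rob regular double"
Words (1..n): wind | column | finish | rob | regular | double
Reversed (n..1): double | regular | rob | finish | column | wind
Result = "double regular rob finish column wind"


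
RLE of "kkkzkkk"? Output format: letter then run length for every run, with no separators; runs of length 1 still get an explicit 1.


String: "kkkzkkk"
Scanning for consecutive runs:
  'k' x 3
  'z' x 1
  'k' x 3
RLE = "k3z1k3"


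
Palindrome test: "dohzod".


Word: "dohzod"
Reversed: "dozhod"
Forward == Backward? dohzod != dozhod
Palindrome = No


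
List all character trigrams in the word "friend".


Word: "friend" (length 6)
Number of trigrams = 6 - 3 + 1 = 4
  Position 0: "fri"
  Position 1: "rie"
  Position 2: "ien"
  Position 3: "end"
Trigrams = "fri", "rie", "ien", "end"


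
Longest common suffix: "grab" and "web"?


Word 1: "grab"
Word 2: "web"
Comparing from end:
  Pos -1: 'b' == 'b'
  Pos -2: 'a' != 'e' (stop)
LCS = "b" (length 1)


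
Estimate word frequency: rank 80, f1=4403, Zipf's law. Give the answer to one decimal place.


Zipf's law: f(r) = f(1) / r
f(1) = 4403
f(80) = 4403 / 80
= 55.0 occurrences


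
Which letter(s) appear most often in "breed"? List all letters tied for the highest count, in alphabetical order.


Word: "breed"
Letter counts:
  'b': 1
  'd': 1
  'e': 2
  'r': 1
Maximum count = 2
Most frequent = 'e' (2 times each)


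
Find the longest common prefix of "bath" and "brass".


Word 1: "bath"
Word 2: "brass"
Comparing from start:
  Pos 0: 'b' == 'b'
  Pos 1: 'a' != 'r' (stop)
LCP = "b" (length 1)


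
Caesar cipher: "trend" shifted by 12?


Word: "trend"
Shift: 12
Each letter → (letter + shift) mod 26:
  't' (19) + 12 = 5 → 'f'
  'r' (17) + 12 = 3 → 'd'
  'e' (4) + 12 = 16 → 'q'
  'n' (13) + 12 = 25 → 'z'
  'd' (3) + 12 = 15 → 'p'
Result = "fdqzp"


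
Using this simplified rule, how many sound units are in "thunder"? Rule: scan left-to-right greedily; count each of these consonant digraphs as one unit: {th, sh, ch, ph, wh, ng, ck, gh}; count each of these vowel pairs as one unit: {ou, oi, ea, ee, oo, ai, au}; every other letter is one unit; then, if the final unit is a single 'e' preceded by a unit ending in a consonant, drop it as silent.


Word: "thunder" (7 letters)
Left-to-right scan:
  [1] 'th' (digraph)
  [2] 'u' (letter)
  [3] 'n' (letter)
  [4] 'd' (letter)
  [5] 'e' (letter)
  [6] 'r' (letter)
Units from scan: 6
Sound units = 6 units


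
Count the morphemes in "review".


Word: "review"
Morphemes: re- + view
Each morpheme carries meaning
= 2 morphemes


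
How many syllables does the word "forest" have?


Word: "forest"
Syllable breakdown: for / est
Counting: 2 parts
= 2 syllables


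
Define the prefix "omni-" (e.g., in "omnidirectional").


Prefix: omni-
Example: omnidirectional (omni- + directional)
Meaning = all


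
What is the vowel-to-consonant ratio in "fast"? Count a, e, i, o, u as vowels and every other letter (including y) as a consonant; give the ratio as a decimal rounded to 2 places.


Word: "fast"
Vowels (a,e,i,o,u): 1
Consonants: 3
Ratio = 1/3
= 0.33


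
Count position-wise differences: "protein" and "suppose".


Comparing character by character (same length = 7):
  Pos 0: 'p' vs 's' !=
  Pos 1: 'r' vs 'u' !=
  Pos 2: 'o' vs 'p' !=
  Pos 3: 't' vs 'p' !=
  Pos 4: 'e' vs 'o' !=
  Pos 5: 'i' vs 's' !=
  Pos 6: 'n' vs 'e' !=
Hamming distance = 7


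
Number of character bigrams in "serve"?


Word: "serve" (length 5)
Number of 2-grams = length - 2 + 1 = 5 - 2 + 1
= 4


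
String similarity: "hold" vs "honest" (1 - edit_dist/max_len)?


Word 1: "hold" (length 4)
Word 2: "honest" (length 6)
One optimal edit sequence:
  1. keep 'h'
  2. keep 'o'
  3. insert 'n'  (+1)
  4. insert 'e'  (+1)
  5. substitute 'l' -> 's'  (+1)
  6. substitute 'd' -> 't'  (+1)
Edit distance = 4
Max length = max(4, 6) = 6
Similarity = 1 - 4/6
= 0.3333


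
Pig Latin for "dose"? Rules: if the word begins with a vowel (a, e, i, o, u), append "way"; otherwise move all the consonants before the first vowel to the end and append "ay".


Word: "dose"
Starts with consonant(s) → move to end, add 'ay'
Consonant cluster: "d"
Pig Latin = "oseday"


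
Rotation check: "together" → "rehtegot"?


Word: "together", Candidate: "rehtegot"
Method: check if candidate is substring of word+word
"togethertogether" contains "rehtegot"? No
Is rotation = No


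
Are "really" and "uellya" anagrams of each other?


Word 1: "really" → sorted: aellry
Word 2: "uellya" → sorted: aelluy
Same letters? aellry != aelluy
Anagram = No


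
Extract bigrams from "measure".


Word: "measure" (length 7)
Number of bigrams = 7 - 2 + 1 = 6
  Position 0: "me"
  Position 1: "ea"
  Position 2: "as"
  Position 3: "su"
  Position 4: "ur"
  Position 5: "re"
Bigrams = "me", "ea", "as", "su", "ur", "re"


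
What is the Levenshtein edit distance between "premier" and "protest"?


Word 1: "premier" (length 7)
Word 2: "protest" (length 7)
One optimal edit sequence (insert/delete/substitute each cost 1):
  1. keep 'p'
  2. keep 'r'
  3. substitute 'e' -> 'o'  (+1)
  4. substitute 'm' -> 't'  (+1)
  5. substitute 'i' -> 'e'  (+1)
  6. substitute 'e' -> 's'  (+1)
  7. substitute 'r' -> 't'  (+1)
Total edit operations: 5
Edit distance = 5


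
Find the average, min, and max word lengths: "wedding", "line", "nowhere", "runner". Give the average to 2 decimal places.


Lengths: "wedding"=7, "line"=4, "nowhere"=7, "runner"=6
Sum = 24, Count = 4
Average = 24/4 = 6.00
= avg=6.00, min=4, max=7


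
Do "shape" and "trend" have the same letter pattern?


Pattern of "shape": [0, 1, 2, 3, 4]
Pattern of "trend": [0, 1, 2, 3, 4]
Patterns match
Same pattern = Yes


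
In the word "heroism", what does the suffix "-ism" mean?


Suffix: -ism
As in: heroism -> hero + -ism
Meaning = belief / practice


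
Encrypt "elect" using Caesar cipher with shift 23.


Word: "elect"
Shift: 23
Each letter → (letter + shift) mod 26:
  'e' (4) + 23 = 1 → 'b'
  'l' (11) + 23 = 8 → 'i'
  'e' (4) + 23 = 1 → 'b'
  'c' (2) + 23 = 25 → 'z'
  't' (19) + 23 = 16 → 'q'
Result = "bibzq"


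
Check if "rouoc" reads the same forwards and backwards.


Word: "rouoc"
Reversed: "couor"
Forward == Backward? rouoc != couor
Palindrome = No


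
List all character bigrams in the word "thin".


Word: "thin" (length 4)
Number of bigrams = 4 - 2 + 1 = 3
  Position 0: "th"
  Position 1: "hi"
  Position 2: "in"
Bigrams = "th", "hi", "in"


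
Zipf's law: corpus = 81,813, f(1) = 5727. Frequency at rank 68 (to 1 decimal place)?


Zipf's law: f(r) = f(1) / r
f(1) = 5727
f(68) = 5727 / 68
= 84.2 occurrences


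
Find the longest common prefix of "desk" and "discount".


Word 1: "desk"
Word 2: "discount"
Comparing from start:
  Pos 0: 'd' == 'd'
  Pos 1: 'e' != 'i' (stop)
LCP = "d" (length 1)


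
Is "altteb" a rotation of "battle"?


Word: "battle", Candidate: "altteb"
Method: check if candidate is substring of word+word
"battlebattle" contains "altteb"? No
Is rotation = No


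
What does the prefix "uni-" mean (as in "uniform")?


Prefix: uni-
Example: uniform = uni- + form
Meaning = one


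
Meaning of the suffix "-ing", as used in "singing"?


Suffix: -ing
Example: singing = sing + -ing
Meaning = present participle


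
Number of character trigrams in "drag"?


Word: "drag" (length 4)
Number of 3-grams = length - 3 + 1 = 4 - 3 + 1
= 2


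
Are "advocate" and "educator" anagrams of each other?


Word 1: "advocate" → sorted: aacdeotv
Word 2: "educator" → sorted: acdeortu
Same letters? aacdeotv != acdeortu
Anagram = No


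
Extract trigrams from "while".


Word: "while" (length 5)
Number of trigrams = 5 - 3 + 1 = 3
  Position 0: "whi"
  Position 1: "hil"
  Position 2: "ile"
Trigrams = "whi", "hil", "ile"


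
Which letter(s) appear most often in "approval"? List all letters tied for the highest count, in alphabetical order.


Word: "approval"
Letter counts:
  'a': 2
  'l': 1
  'o': 1
  'p': 2
  'r': 1
  'v': 1
Maximum count = 2
Most frequent = 'a', 'p' (2 times each)


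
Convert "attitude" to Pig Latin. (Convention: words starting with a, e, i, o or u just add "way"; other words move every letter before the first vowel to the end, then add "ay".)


Word: "attitude"
Starts with vowel → add 'way'
Pig Latin = "attitudeway"


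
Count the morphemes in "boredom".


Word: "boredom"
Morphemes: bore / -dom
Each morpheme carries meaning
= 2 morphemes


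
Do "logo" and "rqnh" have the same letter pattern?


Pattern of "logo": [0, 1, 2, 1]
Pattern of "rqnh": [0, 1, 2, 3]
Patterns do not match
Same pattern = No


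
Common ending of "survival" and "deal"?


Word 1: "survival"
Word 2: "deal"
Comparing from end:
  Pos -1: 'l' == 'l'
  Pos -2: 'a' == 'a'
  Pos -3: 'v' != 'e' (stop)
LCS = "al" (length 2)


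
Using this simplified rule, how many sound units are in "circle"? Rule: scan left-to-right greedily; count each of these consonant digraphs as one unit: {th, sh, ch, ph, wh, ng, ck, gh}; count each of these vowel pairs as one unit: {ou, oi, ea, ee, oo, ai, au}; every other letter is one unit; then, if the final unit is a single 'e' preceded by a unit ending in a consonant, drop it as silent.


Word: "circle" (6 letters)
Left-to-right scan:
  1. 'c' (letter)
  2. 'i' (letter)
  3. 'r' (letter)
  4. 'c' (letter)
  5. 'l' (letter)
  6. 'e' (letter)
Units from scan: 6
Final unit is 'e' after a consonant -> drop as silent (-1)
Sound units = 5 units


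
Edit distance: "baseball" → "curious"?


Word 1: "baseball" (length 8)
Word 2: "curious" (length 7)
One optimal edit sequence (insert/delete/substitute each cost 1):
  1. delete 'b'  (+1)
  2. substitute 'a' -> 'c'  (+1)
  3. substitute 's' -> 'u'  (+1)
  4. substitute 'e' -> 'r'  (+1)
  5. substitute 'b' -> 'i'  (+1)
  6. substitute 'a' -> 'o'  (+1)
  7. substitute 'l' -> 'u'  (+1)
  8. substitute 'l' -> 's'  (+1)
Total edit operations: 8
Edit distance = 8


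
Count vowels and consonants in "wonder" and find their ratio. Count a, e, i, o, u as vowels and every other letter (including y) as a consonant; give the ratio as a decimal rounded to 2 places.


Word: "wonder"
Vowels (a,e,i,o,u): 2
Consonants: 4
Ratio = 2/4
= 0.50


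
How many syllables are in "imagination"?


Word: "imagination"
Syllable breakdown: i / mag / i / na / tion
Counting: 5 parts
= 5 syllables


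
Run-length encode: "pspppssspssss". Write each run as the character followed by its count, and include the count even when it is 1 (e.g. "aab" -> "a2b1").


String: "pspppssspssss"
Scanning for consecutive runs:
  'p' x 1
  's' x 1
  'p' x 3
  's' x 3
  'p' x 1
  's' x 4
RLE = "p1s1p3s3p1s4"


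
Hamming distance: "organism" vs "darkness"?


Comparing character by character (same length = 8):
  Pos 0: 'o' vs 'd' !=
  Pos 1: 'r' vs 'a' !=
  Pos 2: 'g' vs 'r' !=
  Pos 3: 'a' vs 'k' !=
  Pos 4: 'n' vs 'n' =
  Pos 5: 'i' vs 'e' !=
  Pos 6: 's' vs 's' =
  Pos 7: 'm' vs 's' !=
Hamming distance = 6


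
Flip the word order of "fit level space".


Original: "fit level space"
Words (1..n): fit | level | space
Reversed (n..1): space | level | fit
Result = "space level fit"


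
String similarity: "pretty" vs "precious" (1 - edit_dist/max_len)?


Word 1: "pretty" (length 6)
Word 2: "precious" (length 8)
One optimal edit sequence:
  1. keep 'p'
  2. keep 'r'
  3. keep 'e'
  4. insert 'c'  (+1)
  5. insert 'i'  (+1)
  6. substitute 't' -> 'o'  (+1)
  7. substitute 't' -> 'u'  (+1)
  8. substitute 'y' -> 's'  (+1)
Edit distance = 5
Max length = max(6, 8) = 8
Similarity = 1 - 5/8
= 0.3750


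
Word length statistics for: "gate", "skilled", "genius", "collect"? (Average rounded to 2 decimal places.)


Lengths: "gate"=4, "skilled"=7, "genius"=6, "collect"=7
Sum = 24, Count = 4
Average = 24/4 = 6.00
= avg=6.00, min=4, max=7


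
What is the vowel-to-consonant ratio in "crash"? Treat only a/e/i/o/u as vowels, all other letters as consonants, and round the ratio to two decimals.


Word: "crash"
Vowels (a,e,i,o,u): 1
Consonants: 4
Ratio = 1/4
= 0.25


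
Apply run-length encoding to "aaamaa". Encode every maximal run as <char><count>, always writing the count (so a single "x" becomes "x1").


String: "aaamaa"
Scanning for consecutive runs:
  'a' x 3
  'm' x 1
  'a' x 2
RLE = "a3m1a2"


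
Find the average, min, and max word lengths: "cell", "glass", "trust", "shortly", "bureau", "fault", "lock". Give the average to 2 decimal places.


Lengths: "cell"=4, "glass"=5, "trust"=5, "shortly"=7, "bureau"=6, "fault"=5, "lock"=4
Sum = 36, Count = 7
Average = 36/7 = 5.14
= avg=5.14, min=4, max=7


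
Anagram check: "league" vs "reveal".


Word 1: "league" → sorted: aeeglu
Word 2: "reveal" → sorted: aeelrv
Same letters? aeeglu != aeelrv
Anagram = No


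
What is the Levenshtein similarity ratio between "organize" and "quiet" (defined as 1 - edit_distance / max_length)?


Word 1: "organize" (length 8)
Word 2: "quiet" (length 5)
One optimal edit sequence:
  1. delete 'o'  (+1)
  2. delete 'r'  (+1)
  3. delete 'g'  (+1)
  4. substitute 'a' -> 'q'  (+1)
  5. substitute 'n' -> 'u'  (+1)
  6. keep 'i'
  7. substitute 'z' -> 'e'  (+1)
  8. substitute 'e' -> 't'  (+1)
Edit distance = 7
Max length = max(8, 5) = 8
Similarity = 1 - 7/8
= 0.1250


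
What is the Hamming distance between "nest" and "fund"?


Comparing character by character (same length = 4):
  Pos 0: 'n' vs 'f' !=
  Pos 1: 'e' vs 'u' !=
  Pos 2: 's' vs 'n' !=
  Pos 3: 't' vs 'd' !=
Hamming distance = 4


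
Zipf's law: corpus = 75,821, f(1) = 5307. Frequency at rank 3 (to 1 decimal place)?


Zipf's law: f(r) = f(1) / r
f(1) = 5307
f(3) = 5307 / 3
= 1769.0 occurrences


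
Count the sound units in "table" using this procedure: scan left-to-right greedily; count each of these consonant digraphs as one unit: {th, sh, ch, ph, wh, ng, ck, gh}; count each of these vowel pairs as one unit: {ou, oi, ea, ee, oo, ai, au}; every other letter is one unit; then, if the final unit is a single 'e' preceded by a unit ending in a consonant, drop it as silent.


Word: "table" (5 letters)
Left-to-right scan:
  (1) 't' (letter)
  (2) 'a' (letter)
  (3) 'b' (letter)
  (4) 'l' (letter)
  (5) 'e' (letter)
Units from scan: 5
Final unit is 'e' after a consonant -> drop as silent (-1)
Sound units = 4 units


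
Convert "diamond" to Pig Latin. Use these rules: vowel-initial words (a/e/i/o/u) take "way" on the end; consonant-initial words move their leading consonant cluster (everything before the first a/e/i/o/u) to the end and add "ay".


Word: "diamond"
Starts with consonant(s) → move to end, add 'ay'
Consonant cluster: "d"
Pig Latin = "iamondday"


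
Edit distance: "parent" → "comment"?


Word 1: "parent" (length 6)
Word 2: "comment" (length 7)
One optimal edit sequence (insert/delete/substitute each cost 1):
  1. insert 'c'  (+1)
  2. substitute 'p' -> 'o'  (+1)
  3. substitute 'a' -> 'm'  (+1)
  4. substitute 'r' -> 'm'  (+1)
  5. keep 'e'
  6. keep 'n'
  7. keep 't'
Total edit operations: 4
Edit distance = 4


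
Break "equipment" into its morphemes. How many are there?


Word: "equipment"
Morphemes: equip / -ment
Each morpheme carries meaning
= 2 morphemes


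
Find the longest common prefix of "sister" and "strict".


Word 1: "sister"
Word 2: "strict"
Comparing from start:
  Pos 0: 's' == 's'
  Pos 1: 'i' != 't' (stop)
LCP = "s" (length 1)


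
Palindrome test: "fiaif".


Word: "fiaif"
Reversed: "fiaif"
Forward == Backward? fiaif == fiaif
Palindrome = Yes


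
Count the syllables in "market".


Word: "market"
Syllable breakdown: mar / ket
Counting: 2 parts
= 2 syllables


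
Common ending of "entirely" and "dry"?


Word 1: "entirely"
Word 2: "dry"
Comparing from end:
  Pos -1: 'y' == 'y'
  Pos -2: 'l' != 'r' (stop)
LCS = "y" (length 1)


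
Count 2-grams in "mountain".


Word: "mountain" (length 8)
Number of 2-grams = length - 2 + 1 = 8 - 2 + 1
= 7


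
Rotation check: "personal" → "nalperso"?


Word: "personal", Candidate: "nalperso"
Method: check if candidate is substring of word+word
"personalpersonal" contains "nalperso"? Yes
Is rotation = Yes


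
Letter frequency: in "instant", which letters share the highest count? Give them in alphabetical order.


Word: "instant"
Letter counts:
  'a': 1
  'i': 1
  'n': 2
  's': 1
  't': 2
Maximum count = 2
Most frequent = 'n', 't' (2 times each)


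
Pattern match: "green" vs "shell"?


Pattern of "green": [0, 1, 2, 2, 3]
Pattern of "shell": [0, 1, 2, 3, 3]
Patterns do not match
Same pattern = No


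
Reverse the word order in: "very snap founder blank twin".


Original: "very snap founder blank twin"
Words (1..n): very | snap | founder | blank | twin
Reversed (n..1): twin | blank | founder | snap | very
Result = "twin blank founder snap very"


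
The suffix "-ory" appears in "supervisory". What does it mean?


Suffix: -ory
As in: supervisory -> supervise + -ory, with a spelling change
Meaning = relating to / place for


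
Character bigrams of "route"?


Word: "route" (length 5)
Number of bigrams = 5 - 2 + 1 = 4
  Position 0: "ro"
  Position 1: "ou"
  Position 2: "ut"
  Position 3: "te"
Bigrams = "ro", "ou", "ut", "te"


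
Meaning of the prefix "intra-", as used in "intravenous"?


Prefix: intra-
As in: intravenous -> intra- + venous
Meaning = within


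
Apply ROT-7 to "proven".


Word: "proven"
Shift: 7
Each letter → (letter + shift) mod 26:
  'p' (15) + 7 = 22 → 'w'
  'r' (17) + 7 = 24 → 'y'
  'o' (14) + 7 = 21 → 'v'
  'v' (21) + 7 = 2 → 'c'
  'e' (4) + 7 = 11 → 'l'
  'n' (13) + 7 = 20 → 'u'
Result = "wyvclu"


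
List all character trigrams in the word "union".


Word: "union" (length 5)
Number of trigrams = 5 - 3 + 1 = 3
  Position 0: "uni"
  Position 1: "nio"
  Position 2: "ion"
Trigrams = "uni", "nio", "ion"


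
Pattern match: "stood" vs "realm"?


Pattern of "stood": [0, 1, 2, 2, 3]
Pattern of "realm": [0, 1, 2, 3, 4]
Patterns do not match
Same pattern = No


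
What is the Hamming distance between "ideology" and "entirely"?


Comparing character by character (same length = 8):
  Pos 0: 'i' vs 'e' !=
  Pos 1: 'd' vs 'n' !=
  Pos 2: 'e' vs 't' !=
  Pos 3: 'o' vs 'i' !=
  Pos 4: 'l' vs 'r' !=
  Pos 5: 'o' vs 'e' !=
  Pos 6: 'g' vs 'l' !=
  Pos 7: 'y' vs 'y' =
Hamming distance = 7


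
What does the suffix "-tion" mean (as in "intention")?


Suffix: -tion
Example: intention (intend + -tion, with a spelling change)
Meaning = act or process


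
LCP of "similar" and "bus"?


Word 1: "similar"
Word 2: "bus"
Comparing from start:
  Pos 0: 's' != 'b' (stop)
LCP = "" (length 0)


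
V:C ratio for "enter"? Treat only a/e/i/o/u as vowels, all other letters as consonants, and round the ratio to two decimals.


Word: "enter"
Vowels (a,e,i,o,u): 2
Consonants: 3
Ratio = 2/3
= 0.67


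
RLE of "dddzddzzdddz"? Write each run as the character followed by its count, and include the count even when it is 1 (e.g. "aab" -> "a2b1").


String: "dddzddzzdddz"
Scanning for consecutive runs:
  'd' x 3
  'z' x 1
  'd' x 2
  'z' x 2
  'd' x 3
  'z' x 1
RLE = "d3z1d2z2d3z1"


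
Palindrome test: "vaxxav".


Word: "vaxxav"
Reversed: "vaxxav"
Forward == Backward? vaxxav == vaxxav
Palindrome = Yes


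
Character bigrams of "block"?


Word: "block" (length 5)
Number of bigrams = 5 - 2 + 1 = 4
  Position 0: "bl"
  Position 1: "lo"
  Position 2: "oc"
  Position 3: "ck"
Bigrams = "bl", "lo", "oc", "ck"


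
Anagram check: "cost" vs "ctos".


Word 1: "cost" → sorted: cost
Word 2: "ctos" → sorted: cost
Same letters? cost == cost
Anagram = Yes


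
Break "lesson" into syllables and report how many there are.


Word: "lesson"
Syllable breakdown: les-son
Counting: 2 parts
= 2 syllables


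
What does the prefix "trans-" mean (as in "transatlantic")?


Prefix: trans-
Example: transatlantic (trans- + atlantic)
Meaning = across


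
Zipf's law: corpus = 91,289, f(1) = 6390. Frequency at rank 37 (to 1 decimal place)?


Zipf's law: f(r) = f(1) / r
f(1) = 6390
f(37) = 6390 / 37
= 172.7 occurrences


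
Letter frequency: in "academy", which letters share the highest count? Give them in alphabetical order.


Word: "academy"
Letter counts:
  'a': 2
  'c': 1
  'd': 1
  'e': 1
  'm': 1
  'y': 1
Maximum count = 2
Most frequent = 'a' (2 times each)


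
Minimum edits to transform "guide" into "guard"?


Word 1: "guide" (length 5)
Word 2: "guard" (length 5)
One optimal edit sequence (insert/delete/substitute each cost 1):
  1. keep 'g'
  2. keep 'u'
  3. substitute 'i' -> 'a'  (+1)
  4. substitute 'd' -> 'r'  (+1)
  5. substitute 'e' -> 'd'  (+1)
Total edit operations: 3
Edit distance = 3


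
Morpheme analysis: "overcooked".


Word: "overcooked"
Morphemes: over- | cook | -ed
Each morpheme carries meaning
= 3 morphemes


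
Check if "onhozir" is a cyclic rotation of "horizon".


Word: "horizon", Candidate: "onhozir"
Method: check if candidate is substring of word+word
"horizonhorizon" contains "onhozir"? No
Is rotation = No


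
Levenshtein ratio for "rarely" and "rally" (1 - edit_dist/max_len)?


Word 1: "rarely" (length 6)
Word 2: "rally" (length 5)
One optimal edit sequence:
  1. keep 'r'
  2. keep 'a'
  3. delete 'r'  (+1)
  4. substitute 'e' -> 'l'  (+1)
  5. keep 'l'
  6. keep 'y'
Edit distance = 2
Max length = max(6, 5) = 6
Similarity = 1 - 2/6
= 0.6667


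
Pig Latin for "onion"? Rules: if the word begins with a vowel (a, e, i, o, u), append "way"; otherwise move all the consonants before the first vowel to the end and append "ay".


Word: "onion"
Starts with vowel → add 'way'
Pig Latin = "onionway"


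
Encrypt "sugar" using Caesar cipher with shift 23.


Word: "sugar"
Shift: 23
Each letter → (letter + shift) mod 26:
  's' (18) + 23 = 15 → 'p'
  'u' (20) + 23 = 17 → 'r'
  'g' (6) + 23 = 3 → 'd'
  'a' (0) + 23 = 23 → 'x'
  'r' (17) + 23 = 14 → 'o'
Result = "prdxo"


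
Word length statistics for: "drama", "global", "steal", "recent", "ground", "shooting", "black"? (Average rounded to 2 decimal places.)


Lengths: "drama"=5, "global"=6, "steal"=5, "recent"=6, "ground"=6, "shooting"=8, "black"=5
Sum = 41, Count = 7
Average = 41/7 = 5.86
= avg=5.86, min=5, max=8


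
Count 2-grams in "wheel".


Word: "wheel" (length 5)
Number of 2-grams = length - 2 + 1 = 5 - 2 + 1
= 4


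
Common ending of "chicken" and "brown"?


Word 1: "chicken"
Word 2: "brown"
Comparing from end:
  Pos -1: 'n' == 'n'
  Pos -2: 'e' != 'w' (stop)
LCS = "n" (length 1)


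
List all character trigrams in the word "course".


Word: "course" (length 6)
Number of trigrams = 6 - 3 + 1 = 4
  Position 0: "cou"
  Position 1: "our"
  Position 2: "urs"
  Position 3: "rse"
Trigrams = "cou", "our", "urs", "rse"


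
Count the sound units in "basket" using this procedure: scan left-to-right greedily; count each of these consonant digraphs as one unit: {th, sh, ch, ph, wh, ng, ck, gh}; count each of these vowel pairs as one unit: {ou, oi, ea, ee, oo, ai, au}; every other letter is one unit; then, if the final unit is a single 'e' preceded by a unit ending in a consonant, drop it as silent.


Word: "basket" (6 letters)
Left-to-right scan:
  1. 'b' (letter)
  2. 'a' (letter)
  3. 's' (letter)
  4. 'k' (letter)
  5. 'e' (letter)
  6. 't' (letter)
Units from scan: 6
Sound units = 6 units


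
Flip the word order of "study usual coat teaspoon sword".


Original: "study usual coat teaspoon sword"
Words (1..n): study | usual | coat | teaspoon | sword
Reversed (n..1): sword | teaspoon | coat | usual | study
Result = "sword teaspoon coat usual study"


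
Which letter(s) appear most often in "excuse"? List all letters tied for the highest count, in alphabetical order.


Word: "excuse"
Letter counts:
  'c': 1
  'e': 2
  's': 1
  'u': 1
  'x': 1
Maximum count = 2
Most frequent = 'e' (2 times each)


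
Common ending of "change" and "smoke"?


Word 1: "change"
Word 2: "smoke"
Comparing from end:
  Pos -1: 'e' == 'e'
  Pos -2: 'g' != 'k' (stop)
LCS = "e" (length 1)


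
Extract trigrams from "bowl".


Word: "bowl" (length 4)
Number of trigrams = 4 - 3 + 1 = 2
  Position 0: "bow"
  Position 1: "owl"
Trigrams = "bow", "owl"


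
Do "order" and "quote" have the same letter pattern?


Pattern of "order": [0, 1, 2, 3, 1]
Pattern of "quote": [0, 1, 2, 3, 4]
Patterns do not match
Same pattern = No


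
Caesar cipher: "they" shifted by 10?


Word: "they"
Shift: 10
Each letter → (letter + shift) mod 26:
  't' (19) + 10 = 3 → 'd'
  'h' (7) + 10 = 17 → 'r'
  'e' (4) + 10 = 14 → 'o'
  'y' (24) + 10 = 8 → 'i'
Result = "droi"


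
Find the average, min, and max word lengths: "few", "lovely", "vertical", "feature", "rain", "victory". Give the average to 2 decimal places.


Lengths: "few"=3, "lovely"=6, "vertical"=8, "feature"=7, "rain"=4, "victory"=7
Sum = 35, Count = 6
Average = 35/6 = 5.83
= avg=5.83, min=3, max=8


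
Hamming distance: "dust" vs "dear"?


Comparing character by character (same length = 4):
  Pos 0: 'd' vs 'd' =
  Pos 1: 'u' vs 'e' !=
  Pos 2: 's' vs 'a' !=
  Pos 3: 't' vs 'r' !=
Hamming distance = 3


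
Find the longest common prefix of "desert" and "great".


Word 1: "desert"
Word 2: "great"
Comparing from start:
  Pos 0: 'd' != 'g' (stop)
LCP = "" (length 0)


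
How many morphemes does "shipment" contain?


Word: "shipment"
Morphemes: ship | -ment
Each morpheme carries meaning
= 2 morphemes


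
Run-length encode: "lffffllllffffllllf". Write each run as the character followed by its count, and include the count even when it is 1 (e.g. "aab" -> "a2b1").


String: "lffffllllffffllllf"
Scanning for consecutive runs:
  'l' x 1
  'f' x 4
  'l' x 4
  'f' x 4
  'l' x 4
  'f' x 1
RLE = "l1f4l4f4l4f1"


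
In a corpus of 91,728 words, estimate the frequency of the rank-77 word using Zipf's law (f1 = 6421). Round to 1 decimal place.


Zipf's law: f(r) = f(1) / r
f(1) = 6421
f(77) = 6421 / 77
= 83.4 occurrences


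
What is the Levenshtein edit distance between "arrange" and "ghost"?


Word 1: "arrange" (length 7)
Word 2: "ghost" (length 5)
One optimal edit sequence (insert/delete/substitute each cost 1):
  1. delete 'a'  (+1)
  2. delete 'r'  (+1)
  3. substitute 'r' -> 'g'  (+1)
  4. substitute 'a' -> 'h'  (+1)
  5. substitute 'n' -> 'o'  (+1)
  6. substitute 'g' -> 's'  (+1)
  7. substitute 'e' -> 't'  (+1)
Total edit operations: 7
Edit distance = 7


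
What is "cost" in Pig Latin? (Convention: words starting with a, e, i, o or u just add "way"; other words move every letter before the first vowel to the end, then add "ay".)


Word: "cost"
Starts with consonant(s) → move to end, add 'ay'
Consonant cluster: "c"
Pig Latin = "ostcay"


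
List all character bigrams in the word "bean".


Word: "bean" (length 4)
Number of bigrams = 4 - 2 + 1 = 3
  Position 0: "be"
  Position 1: "ea"
  Position 2: "an"
Bigrams = "be", "ea", "an"


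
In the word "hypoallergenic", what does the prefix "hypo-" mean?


Prefix: hypo-
As in: hypoallergenic -> hypo- + allergenic
Meaning = under / below normal


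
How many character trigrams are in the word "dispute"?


Word: "dispute" (length 7)
Number of 3-grams = length - 3 + 1 = 7 - 3 + 1
= 5


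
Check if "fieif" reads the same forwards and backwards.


Word: "fieif"
Reversed: "fieif"
Forward == Backward? fieif == fieif
Palindrome = Yes


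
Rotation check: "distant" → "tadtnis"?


Word: "distant", Candidate: "tadtnis"
Method: check if candidate is substring of word+word
"distantdistant" contains "tadtnis"? No
Is rotation = No


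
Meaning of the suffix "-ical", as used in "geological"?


Suffix: -ical
Example: geological (geology + -ical, with a spelling change)
Meaning = relating to


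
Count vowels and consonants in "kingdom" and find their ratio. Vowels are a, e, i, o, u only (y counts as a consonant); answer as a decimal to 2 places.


Word: "kingdom"
Vowels (a,e,i,o,u): 2
Consonants: 5
Ratio = 2/5
= 0.40


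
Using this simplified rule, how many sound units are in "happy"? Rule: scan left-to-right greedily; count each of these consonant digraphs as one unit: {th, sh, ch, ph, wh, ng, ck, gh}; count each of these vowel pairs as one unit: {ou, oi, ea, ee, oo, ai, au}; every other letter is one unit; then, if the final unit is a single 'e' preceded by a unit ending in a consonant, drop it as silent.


Word: "happy" (5 letters)
Left-to-right scan:
  [1] 'h' (letter)
  [2] 'a' (letter)
  [3] 'p' (letter)
  [4] 'p' (letter)
  [5] 'y' (letter)
Units from scan: 5
Sound units = 5 units


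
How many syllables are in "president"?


Word: "president"
Syllable breakdown: pres / i / dent
Counting: 3 parts
= 3 syllables


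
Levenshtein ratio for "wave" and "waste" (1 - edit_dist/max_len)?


Word 1: "wave" (length 4)
Word 2: "waste" (length 5)
One optimal edit sequence:
  1. keep 'w'
  2. keep 'a'
  3. insert 's'  (+1)
  4. substitute 'v' -> 't'  (+1)
  5. keep 'e'
Edit distance = 2
Max length = max(4, 5) = 5
Similarity = 1 - 2/5
= 0.6000


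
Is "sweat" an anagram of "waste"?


Word 1: "waste" → sorted: aestw
Word 2: "sweat" → sorted: aestw
Same letters? aestw == aestw
Anagram = Yes


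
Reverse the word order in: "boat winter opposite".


Original: "boat winter opposite"
Words (1..n): boat | winter | opposite
Reversed (n..1): opposite | winter | boat
Result = "opposite winter boat"


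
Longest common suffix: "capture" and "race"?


Word 1: "capture"
Word 2: "race"
Comparing from end:
  Pos -1: 'e' == 'e'
  Pos -2: 'r' != 'c' (stop)
LCS = "e" (length 1)


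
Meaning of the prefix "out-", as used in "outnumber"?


Prefix: out-
Example: outnumber = out- + number
Meaning = surpass


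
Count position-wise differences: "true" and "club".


Comparing character by character (same length = 4):
  Pos 0: 't' vs 'c' !=
  Pos 1: 'r' vs 'l' !=
  Pos 2: 'u' vs 'u' =
  Pos 3: 'e' vs 'b' !=
Hamming distance = 3


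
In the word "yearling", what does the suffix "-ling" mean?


Suffix: -ling
Example: yearling (year + -ling)
Meaning = small / young


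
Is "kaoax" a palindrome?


Word: "kaoax"
Reversed: "xaoak"
Forward == Backward? kaoax != xaoak
Palindrome = No


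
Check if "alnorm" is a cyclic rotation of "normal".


Word: "normal", Candidate: "alnorm"
Method: check if candidate is substring of word+word
"normalnormal" contains "alnorm"? Yes
Is rotation = Yes


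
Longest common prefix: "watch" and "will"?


Word 1: "watch"
Word 2: "will"
Comparing from start:
  Pos 0: 'w' == 'w'
  Pos 1: 'a' != 'i' (stop)
LCP = "w" (length 1)


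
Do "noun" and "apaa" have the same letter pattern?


Pattern of "noun": [0, 1, 2, 0]
Pattern of "apaa": [0, 1, 0, 0]
Patterns do not match
Same pattern = No


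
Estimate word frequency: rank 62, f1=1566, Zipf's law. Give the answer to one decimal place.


Zipf's law: f(r) = f(1) / r
f(1) = 1566
f(62) = 1566 / 62
= 25.3 occurrences


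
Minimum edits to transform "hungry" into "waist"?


Word 1: "hungry" (length 6)
Word 2: "waist" (length 5)
One optimal edit sequence (insert/delete/substitute each cost 1):
  1. delete 'h'  (+1)
  2. substitute 'u' -> 'w'  (+1)
  3. substitute 'n' -> 'a'  (+1)
  4. substitute 'g' -> 'i'  (+1)
  5. substitute 'r' -> 's'  (+1)
  6. substitute 'y' -> 't'  (+1)
Total edit operations: 6
Edit distance = 6


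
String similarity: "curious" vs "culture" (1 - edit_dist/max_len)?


Word 1: "curious" (length 7)
Word 2: "culture" (length 7)
One optimal edit sequence:
  1. keep 'c'
  2. keep 'u'
  3. substitute 'r' -> 'l'  (+1)
  4. substitute 'i' -> 't'  (+1)
  5. substitute 'o' -> 'u'  (+1)
  6. substitute 'u' -> 'r'  (+1)
  7. substitute 's' -> 'e'  (+1)
Edit distance = 5
Max length = max(7, 7) = 7
Similarity = 1 - 5/7
= 0.2857


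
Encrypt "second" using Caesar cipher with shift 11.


Word: "second"
Shift: 11
Each letter → (letter + shift) mod 26:
  's' (18) + 11 = 3 → 'd'
  'e' (4) + 11 = 15 → 'p'
  'c' (2) + 11 = 13 → 'n'
  'o' (14) + 11 = 25 → 'z'
  'n' (13) + 11 = 24 → 'y'
  'd' (3) + 11 = 14 → 'o'
Result = "dpnzyo"


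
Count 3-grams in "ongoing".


Word: "ongoing" (length 7)
Number of 3-grams = length - 3 + 1 = 7 - 3 + 1
= 5
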